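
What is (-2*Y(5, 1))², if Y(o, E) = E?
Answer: 4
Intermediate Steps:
(-2*Y(5, 1))² = (-2*1)² = (-2)² = 4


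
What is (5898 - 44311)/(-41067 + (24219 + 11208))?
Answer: 38413/5640 ≈ 6.8108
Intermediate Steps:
(5898 - 44311)/(-41067 + (24219 + 11208)) = -38413/(-41067 + 35427) = -38413/(-5640) = -38413*(-1/5640) = 38413/5640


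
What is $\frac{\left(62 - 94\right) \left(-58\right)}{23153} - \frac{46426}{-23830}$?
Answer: $\frac{559564829}{275867995} \approx 2.0284$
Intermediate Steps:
$\frac{\left(62 - 94\right) \left(-58\right)}{23153} - \frac{46426}{-23830} = \left(-32\right) \left(-58\right) \frac{1}{23153} - - \frac{23213}{11915} = 1856 \cdot \frac{1}{23153} + \frac{23213}{11915} = \frac{1856}{23153} + \frac{23213}{11915} = \frac{559564829}{275867995}$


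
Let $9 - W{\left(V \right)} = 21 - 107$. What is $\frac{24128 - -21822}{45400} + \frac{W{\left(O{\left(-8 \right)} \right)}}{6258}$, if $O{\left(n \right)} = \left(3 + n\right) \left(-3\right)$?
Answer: $\frac{2918681}{2841132} \approx 1.0273$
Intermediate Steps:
$O{\left(n \right)} = -9 - 3 n$
$W{\left(V \right)} = 95$ ($W{\left(V \right)} = 9 - \left(21 - 107\right) = 9 - -86 = 9 + 86 = 95$)
$\frac{24128 - -21822}{45400} + \frac{W{\left(O{\left(-8 \right)} \right)}}{6258} = \frac{24128 - -21822}{45400} + \frac{95}{6258} = \left(24128 + 21822\right) \frac{1}{45400} + 95 \cdot \frac{1}{6258} = 45950 \cdot \frac{1}{45400} + \frac{95}{6258} = \frac{919}{908} + \frac{95}{6258} = \frac{2918681}{2841132}$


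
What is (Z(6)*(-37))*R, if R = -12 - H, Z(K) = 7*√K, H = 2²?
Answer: 4144*√6 ≈ 10151.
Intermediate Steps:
H = 4
R = -16 (R = -12 - 1*4 = -12 - 4 = -16)
(Z(6)*(-37))*R = ((7*√6)*(-37))*(-16) = -259*√6*(-16) = 4144*√6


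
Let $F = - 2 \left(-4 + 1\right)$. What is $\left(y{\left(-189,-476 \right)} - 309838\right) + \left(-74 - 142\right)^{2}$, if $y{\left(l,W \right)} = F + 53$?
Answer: $-263123$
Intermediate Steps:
$F = 6$ ($F = \left(-2\right) \left(-3\right) = 6$)
$y{\left(l,W \right)} = 59$ ($y{\left(l,W \right)} = 6 + 53 = 59$)
$\left(y{\left(-189,-476 \right)} - 309838\right) + \left(-74 - 142\right)^{2} = \left(59 - 309838\right) + \left(-74 - 142\right)^{2} = -309779 + \left(-216\right)^{2} = -309779 + 46656 = -263123$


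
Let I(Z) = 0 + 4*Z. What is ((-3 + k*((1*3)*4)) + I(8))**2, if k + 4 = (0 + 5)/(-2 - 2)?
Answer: 1156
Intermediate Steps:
k = -21/4 (k = -4 + (0 + 5)/(-2 - 2) = -4 + 5/(-4) = -4 + 5*(-1/4) = -4 - 5/4 = -21/4 ≈ -5.2500)
I(Z) = 4*Z
((-3 + k*((1*3)*4)) + I(8))**2 = ((-3 - 21*1*3*4/4) + 4*8)**2 = ((-3 - 63*4/4) + 32)**2 = ((-3 - 21/4*12) + 32)**2 = ((-3 - 63) + 32)**2 = (-66 + 32)**2 = (-34)**2 = 1156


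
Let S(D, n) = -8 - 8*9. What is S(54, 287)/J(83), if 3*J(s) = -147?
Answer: 80/49 ≈ 1.6327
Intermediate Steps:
S(D, n) = -80 (S(D, n) = -8 - 72 = -80)
J(s) = -49 (J(s) = (⅓)*(-147) = -49)
S(54, 287)/J(83) = -80/(-49) = -80*(-1/49) = 80/49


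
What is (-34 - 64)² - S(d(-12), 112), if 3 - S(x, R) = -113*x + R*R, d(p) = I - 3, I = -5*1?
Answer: 23049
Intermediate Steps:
I = -5
d(p) = -8 (d(p) = -5 - 3 = -8)
S(x, R) = 3 - R² + 113*x (S(x, R) = 3 - (-113*x + R*R) = 3 - (-113*x + R²) = 3 - (R² - 113*x) = 3 + (-R² + 113*x) = 3 - R² + 113*x)
(-34 - 64)² - S(d(-12), 112) = (-34 - 64)² - (3 - 1*112² + 113*(-8)) = (-98)² - (3 - 1*12544 - 904) = 9604 - (3 - 12544 - 904) = 9604 - 1*(-13445) = 9604 + 13445 = 23049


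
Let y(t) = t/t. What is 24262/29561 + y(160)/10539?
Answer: 36532397/44506197 ≈ 0.82084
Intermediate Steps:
y(t) = 1
24262/29561 + y(160)/10539 = 24262/29561 + 1/10539 = 24262*(1/29561) + 1*(1/10539) = 3466/4223 + 1/10539 = 36532397/44506197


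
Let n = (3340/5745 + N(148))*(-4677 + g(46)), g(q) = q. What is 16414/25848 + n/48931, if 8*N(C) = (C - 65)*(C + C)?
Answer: -70255901945345/242203165452 ≈ -290.07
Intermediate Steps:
N(C) = C*(-65 + C)/4 (N(C) = ((C - 65)*(C + C))/8 = ((-65 + C)*(2*C))/8 = (2*C*(-65 + C))/8 = C*(-65 + C)/4)
n = -16343942857/1149 (n = (3340/5745 + (¼)*148*(-65 + 148))*(-4677 + 46) = (3340*(1/5745) + (¼)*148*83)*(-4631) = (668/1149 + 3071)*(-4631) = (3529247/1149)*(-4631) = -16343942857/1149 ≈ -1.4224e+7)
16414/25848 + n/48931 = 16414/25848 - 16343942857/1149/48931 = 16414*(1/25848) - 16343942857/1149*1/48931 = 8207/12924 - 16343942857/56221719 = -70255901945345/242203165452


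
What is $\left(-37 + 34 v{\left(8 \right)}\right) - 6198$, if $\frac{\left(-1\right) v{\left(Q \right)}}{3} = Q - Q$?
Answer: $-6235$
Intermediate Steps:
$v{\left(Q \right)} = 0$ ($v{\left(Q \right)} = - 3 \left(Q - Q\right) = \left(-3\right) 0 = 0$)
$\left(-37 + 34 v{\left(8 \right)}\right) - 6198 = \left(-37 + 34 \cdot 0\right) - 6198 = \left(-37 + 0\right) - 6198 = -37 - 6198 = -6235$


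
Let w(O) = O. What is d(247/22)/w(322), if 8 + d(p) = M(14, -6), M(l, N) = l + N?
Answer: 0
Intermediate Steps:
M(l, N) = N + l
d(p) = 0 (d(p) = -8 + (-6 + 14) = -8 + 8 = 0)
d(247/22)/w(322) = 0/322 = 0*(1/322) = 0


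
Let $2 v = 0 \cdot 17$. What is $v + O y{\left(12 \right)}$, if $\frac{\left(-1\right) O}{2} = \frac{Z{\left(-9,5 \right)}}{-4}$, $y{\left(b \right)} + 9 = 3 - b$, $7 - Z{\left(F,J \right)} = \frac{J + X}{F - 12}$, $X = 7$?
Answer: $- \frac{477}{7} \approx -68.143$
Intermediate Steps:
$v = 0$ ($v = \frac{0 \cdot 17}{2} = \frac{1}{2} \cdot 0 = 0$)
$Z{\left(F,J \right)} = 7 - \frac{7 + J}{-12 + F}$ ($Z{\left(F,J \right)} = 7 - \frac{J + 7}{F - 12} = 7 - \frac{7 + J}{-12 + F}$)
$y{\left(b \right)} = -6 - b$ ($y{\left(b \right)} = -9 - \left(-3 + b\right) = -6 - b$)
$O = \frac{53}{14}$ ($O = - 2 \frac{\frac{1}{-12 - 9} \left(-91 - 5 + 7 \left(-9\right)\right)}{-4} = - 2 \frac{-91 - 5 - 63}{-21} \left(- \frac{1}{4}\right) = - 2 \left(- \frac{1}{21}\right) \left(-159\right) \left(- \frac{1}{4}\right) = - 2 \cdot \frac{53}{7} \left(- \frac{1}{4}\right) = \left(-2\right) \left(- \frac{53}{28}\right) = \frac{53}{14} \approx 3.7857$)
$v + O y{\left(12 \right)} = 0 + \frac{53 \left(-6 - 12\right)}{14} = 0 + \frac{53}{14} \left(-18\right) = 0 - \frac{477}{7} = - \frac{477}{7}$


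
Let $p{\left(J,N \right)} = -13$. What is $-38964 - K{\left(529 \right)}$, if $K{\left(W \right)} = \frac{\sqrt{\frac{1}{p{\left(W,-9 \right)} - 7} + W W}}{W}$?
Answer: $-38964 - \frac{\sqrt{27984095}}{5290} \approx -38965.0$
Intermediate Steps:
$K{\left(W \right)} = \frac{\sqrt{- \frac{1}{20} + W^{2}}}{W}$ ($K{\left(W \right)} = \frac{\sqrt{\frac{1}{-13 - 7} + W W}}{W} = \frac{\sqrt{\frac{1}{-20} + W^{2}}}{W} = \frac{\sqrt{- \frac{1}{20} + W^{2}}}{W}$)
$-38964 - K{\left(529 \right)} = -38964 - \frac{\sqrt{-5 + 100 \cdot 529^{2}}}{10 \cdot 529} = -38964 - \frac{1}{10} \cdot \frac{1}{529} \sqrt{-5 + 100 \cdot 279841} = -38964 - \frac{1}{10} \cdot \frac{1}{529} \sqrt{-5 + 27984100} = -38964 - \frac{1}{10} \cdot \frac{1}{529} \sqrt{27984095} = -38964 - \frac{\sqrt{27984095}}{5290}$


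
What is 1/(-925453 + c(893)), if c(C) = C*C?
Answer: -1/128004 ≈ -7.8123e-6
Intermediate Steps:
c(C) = C²
1/(-925453 + c(893)) = 1/(-925453 + 893²) = 1/(-925453 + 797449) = 1/(-128004) = -1/128004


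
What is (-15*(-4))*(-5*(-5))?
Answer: 1500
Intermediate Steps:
(-15*(-4))*(-5*(-5)) = 60*25 = 1500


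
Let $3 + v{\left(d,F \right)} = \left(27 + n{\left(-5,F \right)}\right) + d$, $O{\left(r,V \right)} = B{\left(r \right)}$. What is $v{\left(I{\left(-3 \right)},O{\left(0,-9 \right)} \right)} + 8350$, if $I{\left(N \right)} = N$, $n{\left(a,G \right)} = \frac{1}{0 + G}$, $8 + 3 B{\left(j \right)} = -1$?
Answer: $\frac{25112}{3} \approx 8370.7$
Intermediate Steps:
$B{\left(j \right)} = -3$ ($B{\left(j \right)} = - \frac{8}{3} + \frac{1}{3} \left(-1\right) = - \frac{8}{3} - \frac{1}{3} = -3$)
$O{\left(r,V \right)} = -3$
$n{\left(a,G \right)} = \frac{1}{G}$
$v{\left(d,F \right)} = 24 + d + \frac{1}{F}$ ($v{\left(d,F \right)} = -3 + \left(\left(27 + \frac{1}{F}\right) + d\right) = -3 + \left(27 + d + \frac{1}{F}\right) = 24 + d + \frac{1}{F}$)
$v{\left(I{\left(-3 \right)},O{\left(0,-9 \right)} \right)} + 8350 = \left(24 - 3 + \frac{1}{-3}\right) + 8350 = \left(24 - 3 - \frac{1}{3}\right) + 8350 = \frac{62}{3} + 8350 = \frac{25112}{3}$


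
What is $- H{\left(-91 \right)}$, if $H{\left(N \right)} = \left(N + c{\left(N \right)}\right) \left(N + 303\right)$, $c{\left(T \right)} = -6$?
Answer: $20564$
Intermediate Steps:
$H{\left(N \right)} = \left(-6 + N\right) \left(303 + N\right)$ ($H{\left(N \right)} = \left(N - 6\right) \left(N + 303\right) = \left(-6 + N\right) \left(303 + N\right)$)
$- H{\left(-91 \right)} = - (-1818 + \left(-91\right)^{2} + 297 \left(-91\right)) = - (-1818 + 8281 - 27027) = \left(-1\right) \left(-20564\right) = 20564$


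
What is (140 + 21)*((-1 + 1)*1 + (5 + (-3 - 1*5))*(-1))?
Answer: 483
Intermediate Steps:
(140 + 21)*((-1 + 1)*1 + (5 + (-3 - 1*5))*(-1)) = 161*(0*1 + (5 + (-3 - 5))*(-1)) = 161*(0 + (5 - 8)*(-1)) = 161*(0 - 3*(-1)) = 161*(0 + 3) = 161*3 = 483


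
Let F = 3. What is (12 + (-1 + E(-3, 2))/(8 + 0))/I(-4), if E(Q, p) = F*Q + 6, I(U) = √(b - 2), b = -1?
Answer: -23*I*√3/6 ≈ -6.6395*I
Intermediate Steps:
I(U) = I*√3 (I(U) = √(-1 - 2) = √(-3) = I*√3)
E(Q, p) = 6 + 3*Q (E(Q, p) = 3*Q + 6 = 6 + 3*Q)
(12 + (-1 + E(-3, 2))/(8 + 0))/I(-4) = (12 + (-1 + (6 + 3*(-3)))/(8 + 0))/((I*√3)) = (12 + (-1 + (6 - 9))/8)*(-I*√3/3) = (12 + (-1 - 3)*(⅛))*(-I*√3/3) = (12 - 4*⅛)*(-I*√3/3) = (12 - ½)*(-I*√3/3) = 23*(-I*√3/3)/2 = -23*I*√3/6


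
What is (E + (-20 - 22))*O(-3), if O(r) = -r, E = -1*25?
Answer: -201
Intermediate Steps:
E = -25
(E + (-20 - 22))*O(-3) = (-25 + (-20 - 22))*(-1*(-3)) = (-25 - 42)*3 = -67*3 = -201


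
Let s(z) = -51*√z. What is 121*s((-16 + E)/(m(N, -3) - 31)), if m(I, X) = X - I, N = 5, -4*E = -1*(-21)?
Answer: -2057*√3315/26 ≈ -4555.1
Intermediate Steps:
E = -21/4 (E = -(-1)*(-21)/4 = -¼*21 = -21/4 ≈ -5.2500)
121*s((-16 + E)/(m(N, -3) - 31)) = 121*(-51*√85*√(-1/((-3 - 1*5) - 31))/2) = 121*(-51*√85*√(-1/((-3 - 5) - 31))/2) = 121*(-51*√85*√(-1/(-8 - 31))/2) = 121*(-51*√85*√(-1/(-39))/2) = 121*(-51*√3315/78) = 121*(-17*√3315/26) = -2057*√3315/26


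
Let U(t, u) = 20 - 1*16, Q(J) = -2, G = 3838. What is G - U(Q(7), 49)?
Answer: 3834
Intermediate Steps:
U(t, u) = 4 (U(t, u) = 20 - 16 = 4)
G - U(Q(7), 49) = 3838 - 1*4 = 3838 - 4 = 3834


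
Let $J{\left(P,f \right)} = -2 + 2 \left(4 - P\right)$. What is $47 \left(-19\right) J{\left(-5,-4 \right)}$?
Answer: $-14288$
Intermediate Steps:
$J{\left(P,f \right)} = 6 - 2 P$ ($J{\left(P,f \right)} = -2 - \left(-8 + 2 P\right) = 6 - 2 P$)
$47 \left(-19\right) J{\left(-5,-4 \right)} = 47 \left(-19\right) \left(6 - -10\right) = - 893 \left(6 + 10\right) = \left(-893\right) 16 = -14288$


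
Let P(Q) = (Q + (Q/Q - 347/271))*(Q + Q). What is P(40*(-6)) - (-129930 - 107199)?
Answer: 95517639/271 ≈ 3.5246e+5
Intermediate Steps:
P(Q) = 2*Q*(-76/271 + Q) (P(Q) = (Q + (1 - 347*1/271))*(2*Q) = (Q + (1 - 347/271))*(2*Q) = (Q - 76/271)*(2*Q) = (-76/271 + Q)*(2*Q) = 2*Q*(-76/271 + Q))
P(40*(-6)) - (-129930 - 107199) = 2*(40*(-6))*(-76 + 271*(40*(-6)))/271 - (-129930 - 107199) = (2/271)*(-240)*(-76 + 271*(-240)) - 1*(-237129) = (2/271)*(-240)*(-76 - 65040) + 237129 = (2/271)*(-240)*(-65116) + 237129 = 31255680/271 + 237129 = 95517639/271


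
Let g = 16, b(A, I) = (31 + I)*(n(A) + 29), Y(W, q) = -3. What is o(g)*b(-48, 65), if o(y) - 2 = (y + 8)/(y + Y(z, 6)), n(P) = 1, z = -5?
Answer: 144000/13 ≈ 11077.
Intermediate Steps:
b(A, I) = 930 + 30*I (b(A, I) = (31 + I)*(1 + 29) = (31 + I)*30 = 930 + 30*I)
o(y) = 2 + (8 + y)/(-3 + y) (o(y) = 2 + (y + 8)/(y - 3) = 2 + (8 + y)/(-3 + y))
o(g)*b(-48, 65) = ((2 + 3*16)/(-3 + 16))*(930 + 30*65) = ((2 + 48)/13)*(930 + 1950) = ((1/13)*50)*2880 = (50/13)*2880 = 144000/13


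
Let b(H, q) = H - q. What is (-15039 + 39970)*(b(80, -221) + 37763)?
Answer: 948973584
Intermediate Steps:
(-15039 + 39970)*(b(80, -221) + 37763) = (-15039 + 39970)*((80 - 1*(-221)) + 37763) = 24931*((80 + 221) + 37763) = 24931*(301 + 37763) = 24931*38064 = 948973584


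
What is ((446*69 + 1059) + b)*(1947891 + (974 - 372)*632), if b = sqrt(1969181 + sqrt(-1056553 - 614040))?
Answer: 74118524715 + 2328355*sqrt(1969181 + I*sqrt(1670593)) ≈ 7.7386e+10 + 1.0723e+6*I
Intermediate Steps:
b = sqrt(1969181 + I*sqrt(1670593)) (b = sqrt(1969181 + sqrt(-1670593)) = sqrt(1969181 + I*sqrt(1670593)) ≈ 1403.3 + 0.461*I)
((446*69 + 1059) + b)*(1947891 + (974 - 372)*632) = ((446*69 + 1059) + sqrt(1969181 + I*sqrt(1670593)))*(1947891 + (974 - 372)*632) = ((30774 + 1059) + sqrt(1969181 + I*sqrt(1670593)))*(1947891 + 602*632) = (31833 + sqrt(1969181 + I*sqrt(1670593)))*(1947891 + 380464) = (31833 + sqrt(1969181 + I*sqrt(1670593)))*2328355 = 74118524715 + 2328355*sqrt(1969181 + I*sqrt(1670593))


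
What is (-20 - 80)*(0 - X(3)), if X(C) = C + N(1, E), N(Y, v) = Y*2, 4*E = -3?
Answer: 500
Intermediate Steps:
E = -¾ (E = (¼)*(-3) = -¾ ≈ -0.75000)
N(Y, v) = 2*Y
X(C) = 2 + C (X(C) = C + 2*1 = C + 2 = 2 + C)
(-20 - 80)*(0 - X(3)) = (-20 - 80)*(0 - (2 + 3)) = -100*(0 - 1*5) = -100*(0 - 5) = -100*(-5) = 500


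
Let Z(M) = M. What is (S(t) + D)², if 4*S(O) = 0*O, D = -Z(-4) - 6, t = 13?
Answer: 4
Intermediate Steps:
D = -2 (D = -1*(-4) - 6 = 4 - 6 = -2)
S(O) = 0 (S(O) = (0*O)/4 = (¼)*0 = 0)
(S(t) + D)² = (0 - 2)² = (-2)² = 4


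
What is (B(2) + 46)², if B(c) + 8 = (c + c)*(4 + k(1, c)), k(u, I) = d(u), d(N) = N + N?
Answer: 3844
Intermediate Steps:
d(N) = 2*N
k(u, I) = 2*u
B(c) = -8 + 12*c (B(c) = -8 + (c + c)*(4 + 2*1) = -8 + (2*c)*(4 + 2) = -8 + (2*c)*6 = -8 + 12*c)
(B(2) + 46)² = ((-8 + 12*2) + 46)² = ((-8 + 24) + 46)² = (16 + 46)² = 62² = 3844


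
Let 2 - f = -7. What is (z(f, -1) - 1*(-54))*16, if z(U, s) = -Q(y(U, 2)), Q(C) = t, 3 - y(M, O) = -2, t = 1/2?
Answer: 856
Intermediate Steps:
f = 9 (f = 2 - 1*(-7) = 2 + 7 = 9)
t = ½ ≈ 0.50000
y(M, O) = 5 (y(M, O) = 3 - 1*(-2) = 3 + 2 = 5)
Q(C) = ½
z(U, s) = -½ (z(U, s) = -1*½ = -½)
(z(f, -1) - 1*(-54))*16 = (-½ - 1*(-54))*16 = (-½ + 54)*16 = (107/2)*16 = 856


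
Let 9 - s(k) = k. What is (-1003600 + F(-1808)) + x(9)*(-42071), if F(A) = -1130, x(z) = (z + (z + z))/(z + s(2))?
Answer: -17211597/16 ≈ -1.0757e+6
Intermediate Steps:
s(k) = 9 - k
x(z) = 3*z/(7 + z) (x(z) = (z + (z + z))/(z + (9 - 1*2)) = (z + 2*z)/(z + (9 - 2)) = (3*z)/(z + 7) = (3*z)/(7 + z) = 3*z/(7 + z))
(-1003600 + F(-1808)) + x(9)*(-42071) = (-1003600 - 1130) + (3*9/(7 + 9))*(-42071) = -1004730 + (3*9/16)*(-42071) = -1004730 + (3*9*(1/16))*(-42071) = -1004730 + (27/16)*(-42071) = -1004730 - 1135917/16 = -17211597/16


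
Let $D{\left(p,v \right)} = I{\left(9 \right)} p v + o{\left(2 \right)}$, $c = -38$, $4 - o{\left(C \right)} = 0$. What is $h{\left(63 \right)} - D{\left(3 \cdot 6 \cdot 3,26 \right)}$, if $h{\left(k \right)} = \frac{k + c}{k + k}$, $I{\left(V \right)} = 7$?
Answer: $- \frac{1238807}{126} \approx -9831.8$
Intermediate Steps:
$o{\left(C \right)} = 4$ ($o{\left(C \right)} = 4 - 0 = 4 + 0 = 4$)
$h{\left(k \right)} = \frac{-38 + k}{2 k}$ ($h{\left(k \right)} = \frac{k - 38}{k + k} = \frac{-38 + k}{2 k}$)
$D{\left(p,v \right)} = 4 + 7 p v$ ($D{\left(p,v \right)} = 7 p v + 4 = 4 + 7 p v$)
$h{\left(63 \right)} - D{\left(3 \cdot 6 \cdot 3,26 \right)} = \frac{-38 + 63}{2 \cdot 63} - \left(4 + 7 \cdot 3 \cdot 6 \cdot 3 \cdot 26\right) = \frac{1}{2} \cdot \frac{1}{63} \cdot 25 - \left(4 + 7 \cdot 18 \cdot 3 \cdot 26\right) = \frac{25}{126} - \left(4 + 7 \cdot 54 \cdot 26\right) = \frac{25}{126} - \left(4 + 9828\right) = \frac{25}{126} - 9832 = - \frac{1238807}{126}$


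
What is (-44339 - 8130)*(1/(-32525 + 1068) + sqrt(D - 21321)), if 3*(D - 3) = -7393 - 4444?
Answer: 52469/31457 - 52469*I*sqrt(227373)/3 ≈ 1.668 - 8.3397e+6*I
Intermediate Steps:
D = -11828/3 (D = 3 + (-7393 - 4444)/3 = 3 + (1/3)*(-11837) = 3 - 11837/3 = -11828/3 ≈ -3942.7)
(-44339 - 8130)*(1/(-32525 + 1068) + sqrt(D - 21321)) = (-44339 - 8130)*(1/(-32525 + 1068) + sqrt(-11828/3 - 21321)) = -52469*(1/(-31457) + sqrt(-75791/3)) = -52469*(-1/31457 + I*sqrt(227373)/3) = 52469/31457 - 52469*I*sqrt(227373)/3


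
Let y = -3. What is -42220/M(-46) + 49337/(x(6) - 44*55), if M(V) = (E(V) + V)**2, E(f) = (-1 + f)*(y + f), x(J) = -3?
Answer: -251427394573/12342880727 ≈ -20.370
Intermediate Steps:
E(f) = (-1 + f)*(-3 + f)
M(V) = (3 + V**2 - 3*V)**2 (M(V) = ((3 + V**2 - 4*V) + V)**2 = (3 + V**2 - 3*V)**2)
-42220/M(-46) + 49337/(x(6) - 44*55) = -42220/(3 + (-46)**2 - 3*(-46))**2 + 49337/(-3 - 44*55) = -42220/(3 + 2116 + 138)**2 + 49337/(-3 - 2420) = -42220/(2257**2) + 49337/(-2423) = -42220/5094049 + 49337*(-1/2423) = -42220*1/5094049 - 49337/2423 = -42220/5094049 - 49337/2423 = -251427394573/12342880727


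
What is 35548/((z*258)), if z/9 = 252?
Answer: 8887/146286 ≈ 0.060751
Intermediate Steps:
z = 2268 (z = 9*252 = 2268)
35548/((z*258)) = 35548/((2268*258)) = 35548/585144 = 35548*(1/585144) = 8887/146286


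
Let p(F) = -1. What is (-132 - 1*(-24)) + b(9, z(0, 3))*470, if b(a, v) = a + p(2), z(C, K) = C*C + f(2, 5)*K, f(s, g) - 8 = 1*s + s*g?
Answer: 3652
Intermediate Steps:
f(s, g) = 8 + s + g*s (f(s, g) = 8 + (1*s + s*g) = 8 + (s + g*s) = 8 + s + g*s)
z(C, K) = C² + 20*K (z(C, K) = C*C + (8 + 2 + 5*2)*K = C² + (8 + 2 + 10)*K = C² + 20*K)
b(a, v) = -1 + a (b(a, v) = a - 1 = -1 + a)
(-132 - 1*(-24)) + b(9, z(0, 3))*470 = (-132 - 1*(-24)) + (-1 + 9)*470 = (-132 + 24) + 8*470 = -108 + 3760 = 3652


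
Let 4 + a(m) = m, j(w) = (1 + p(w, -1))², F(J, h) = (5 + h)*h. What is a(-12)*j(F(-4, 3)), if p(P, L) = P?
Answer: -10000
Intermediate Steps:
F(J, h) = h*(5 + h)
j(w) = (1 + w)²
a(m) = -4 + m
a(-12)*j(F(-4, 3)) = (-4 - 12)*(1 + 3*(5 + 3))² = -16*(1 + 3*8)² = -16*(1 + 24)² = -16*25² = -16*625 = -10000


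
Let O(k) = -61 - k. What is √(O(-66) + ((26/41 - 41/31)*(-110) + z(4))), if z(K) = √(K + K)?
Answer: √(130410955 + 3230882*√2)/1271 ≈ 9.1409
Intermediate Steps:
z(K) = √2*√K (z(K) = √(2*K) = √2*√K)
√(O(-66) + ((26/41 - 41/31)*(-110) + z(4))) = √((-61 - 1*(-66)) + ((26/41 - 41/31)*(-110) + √2*√4)) = √((-61 + 66) + ((26*(1/41) - 41*1/31)*(-110) + √2*2)) = √(5 + ((26/41 - 41/31)*(-110) + 2*√2)) = √(5 + (-875/1271*(-110) + 2*√2)) = √(5 + (96250/1271 + 2*√2)) = √(102605/1271 + 2*√2)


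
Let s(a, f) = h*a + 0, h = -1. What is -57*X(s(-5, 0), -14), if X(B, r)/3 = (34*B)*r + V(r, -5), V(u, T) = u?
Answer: 409374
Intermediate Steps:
s(a, f) = -a (s(a, f) = -a + 0 = -a)
X(B, r) = 3*r + 102*B*r (X(B, r) = 3*((34*B)*r + r) = 3*(34*B*r + r) = 3*(r + 34*B*r) = 3*r + 102*B*r)
-57*X(s(-5, 0), -14) = -171*(-14)*(1 + 34*(-1*(-5))) = -171*(-14)*(1 + 34*5) = -171*(-14)*(1 + 170) = -171*(-14)*171 = -57*(-7182) = 409374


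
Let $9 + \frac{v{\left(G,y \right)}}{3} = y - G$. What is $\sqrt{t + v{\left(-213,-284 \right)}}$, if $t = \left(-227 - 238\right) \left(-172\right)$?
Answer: $6 \sqrt{2215} \approx 282.38$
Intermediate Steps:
$v{\left(G,y \right)} = -27 - 3 G + 3 y$ ($v{\left(G,y \right)} = -27 + 3 \left(y - G\right) = -27 - \left(- 3 y + 3 G\right) = -27 - 3 G + 3 y$)
$t = 79980$ ($t = \left(-465\right) \left(-172\right) = 79980$)
$\sqrt{t + v{\left(-213,-284 \right)}} = \sqrt{79980 - 240} = \sqrt{79740} = 6 \sqrt{2215}$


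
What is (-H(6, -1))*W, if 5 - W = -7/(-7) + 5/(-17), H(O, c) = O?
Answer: -438/17 ≈ -25.765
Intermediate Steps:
W = 73/17 (W = 5 - (-7/(-7) + 5/(-17)) = 5 - (-7*(-1/7) + 5*(-1/17)) = 5 - (1 - 5/17) = 5 - 1*12/17 = 5 - 12/17 = 73/17 ≈ 4.2941)
(-H(6, -1))*W = -1*6*(73/17) = -6*73/17 = -438/17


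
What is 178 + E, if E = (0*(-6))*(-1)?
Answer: 178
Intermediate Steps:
E = 0 (E = 0*(-1) = 0)
178 + E = 178 + 0 = 178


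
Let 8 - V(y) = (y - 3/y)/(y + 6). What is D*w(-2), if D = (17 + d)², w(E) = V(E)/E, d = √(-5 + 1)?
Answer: -18525/16 - 1105*I/4 ≈ -1157.8 - 276.25*I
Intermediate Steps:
d = 2*I (d = √(-4) = 2*I ≈ 2.0*I)
V(y) = 8 - (y - 3/y)/(6 + y) (V(y) = 8 - (y - 3/y)/(y + 6) = 8 - (y - 3/y)/(6 + y))
w(E) = (3 + 7*E² + 48*E)/(E²*(6 + E)) (w(E) = ((3 + 7*E² + 48*E)/(E*(6 + E)))/E = (3 + 7*E² + 48*E)/(E²*(6 + E)))
D = (17 + 2*I)² ≈ 285.0 + 68.0*I
D*w(-2) = (285 + 68*I)*((3 + 7*(-2)² + 48*(-2))/((-2)²*(6 - 2))) = (285 + 68*I)*((¼)*(3 + 7*4 - 96)/4) = (285 + 68*I)*((¼)*(¼)*(3 + 28 - 96)) = (285 + 68*I)*((¼)*(¼)*(-65)) = (285 + 68*I)*(-65/16) = -18525/16 - 1105*I/4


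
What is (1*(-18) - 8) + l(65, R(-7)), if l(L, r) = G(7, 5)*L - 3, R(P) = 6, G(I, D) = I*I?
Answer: 3156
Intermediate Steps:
G(I, D) = I²
l(L, r) = -3 + 49*L (l(L, r) = 7²*L - 3 = 49*L - 3 = -3 + 49*L)
(1*(-18) - 8) + l(65, R(-7)) = (1*(-18) - 8) + (-3 + 49*65) = (-18 - 8) + (-3 + 3185) = -26 + 3182 = 3156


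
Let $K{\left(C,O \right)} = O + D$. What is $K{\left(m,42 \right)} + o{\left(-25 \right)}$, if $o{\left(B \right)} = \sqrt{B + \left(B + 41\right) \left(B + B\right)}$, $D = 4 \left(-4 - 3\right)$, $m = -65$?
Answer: $14 + 5 i \sqrt{33} \approx 14.0 + 28.723 i$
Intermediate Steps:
$D = -28$ ($D = 4 \left(-7\right) = -28$)
$K{\left(C,O \right)} = -28 + O$ ($K{\left(C,O \right)} = O - 28 = -28 + O$)
$o{\left(B \right)} = \sqrt{B + 2 B \left(41 + B\right)}$ ($o{\left(B \right)} = \sqrt{B + \left(41 + B\right) 2 B} = \sqrt{B + 2 B \left(41 + B\right)}$)
$K{\left(m,42 \right)} + o{\left(-25 \right)} = \left(-28 + 42\right) + \sqrt{- 25 \left(83 + 2 \left(-25\right)\right)} = 14 + \sqrt{- 25 \left(83 - 50\right)} = 14 + \sqrt{\left(-25\right) 33} = 14 + \sqrt{-825} = 14 + 5 i \sqrt{33}$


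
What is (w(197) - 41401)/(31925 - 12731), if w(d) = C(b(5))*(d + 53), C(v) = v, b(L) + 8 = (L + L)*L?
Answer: -30901/19194 ≈ -1.6099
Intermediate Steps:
b(L) = -8 + 2*L**2 (b(L) = -8 + (L + L)*L = -8 + (2*L)*L = -8 + 2*L**2)
w(d) = 2226 + 42*d (w(d) = (-8 + 2*5**2)*(d + 53) = (-8 + 2*25)*(53 + d) = (-8 + 50)*(53 + d) = 42*(53 + d) = 2226 + 42*d)
(w(197) - 41401)/(31925 - 12731) = ((2226 + 42*197) - 41401)/(31925 - 12731) = ((2226 + 8274) - 41401)/19194 = (10500 - 41401)*(1/19194) = -30901*1/19194 = -30901/19194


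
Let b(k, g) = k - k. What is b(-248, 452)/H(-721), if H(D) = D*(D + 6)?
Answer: 0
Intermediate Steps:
b(k, g) = 0
H(D) = D*(6 + D)
b(-248, 452)/H(-721) = 0/((-721*(6 - 721))) = 0/((-721*(-715))) = 0/515515 = 0*(1/515515) = 0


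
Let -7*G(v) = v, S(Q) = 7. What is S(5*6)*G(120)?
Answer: -120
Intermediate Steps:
G(v) = -v/7
S(5*6)*G(120) = 7*(-⅐*120) = 7*(-120/7) = -120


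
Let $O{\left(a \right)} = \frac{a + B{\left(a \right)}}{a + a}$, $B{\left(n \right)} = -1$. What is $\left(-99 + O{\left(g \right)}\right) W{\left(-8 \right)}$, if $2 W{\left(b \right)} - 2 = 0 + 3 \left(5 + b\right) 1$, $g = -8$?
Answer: $\frac{11025}{32} \approx 344.53$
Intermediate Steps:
$W{\left(b \right)} = \frac{17}{2} + \frac{3 b}{2}$ ($W{\left(b \right)} = 1 + \frac{0 + 3 \left(5 + b\right) 1}{2} = 1 + \frac{0 + 3 \left(5 + b\right)}{2} = 1 + \frac{0 + \left(15 + 3 b\right)}{2} = 1 + \frac{15 + 3 b}{2} = 1 + \left(\frac{15}{2} + \frac{3 b}{2}\right) = \frac{17}{2} + \frac{3 b}{2}$)
$O{\left(a \right)} = \frac{-1 + a}{2 a}$ ($O{\left(a \right)} = \frac{a - 1}{a + a} = \frac{-1 + a}{2 a}$)
$\left(-99 + O{\left(g \right)}\right) W{\left(-8 \right)} = \left(-99 + \frac{-1 - 8}{2 \left(-8\right)}\right) \left(\frac{17}{2} + \frac{3}{2} \left(-8\right)\right) = \left(-99 + \frac{1}{2} \left(- \frac{1}{8}\right) \left(-9\right)\right) \left(\frac{17}{2} - 12\right) = \left(-99 + \frac{9}{16}\right) \left(- \frac{7}{2}\right) = \left(- \frac{1575}{16}\right) \left(- \frac{7}{2}\right) = \frac{11025}{32}$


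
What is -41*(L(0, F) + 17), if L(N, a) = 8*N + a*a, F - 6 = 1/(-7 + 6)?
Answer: -1722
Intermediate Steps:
F = 5 (F = 6 + 1/(-7 + 6) = 6 + 1/(-1) = 6 - 1 = 5)
L(N, a) = a² + 8*N (L(N, a) = 8*N + a² = a² + 8*N)
-41*(L(0, F) + 17) = -41*((5² + 8*0) + 17) = -41*((25 + 0) + 17) = -41*(25 + 17) = -41*42 = -1722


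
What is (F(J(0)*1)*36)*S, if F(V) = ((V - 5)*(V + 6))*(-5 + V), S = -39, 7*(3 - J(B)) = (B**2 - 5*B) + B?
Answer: -50544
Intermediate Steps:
J(B) = 3 - B**2/7 + 4*B/7 (J(B) = 3 - ((B**2 - 5*B) + B)/7 = 3 - (B**2 - 4*B)/7 = 3 + (-B**2/7 + 4*B/7) = 3 - B**2/7 + 4*B/7)
F(V) = (-5 + V)**2*(6 + V) (F(V) = ((-5 + V)*(6 + V))*(-5 + V) = (-5 + V)**2*(6 + V))
(F(J(0)*1)*36)*S = (((-5 + (3 - 1/7*0**2 + (4/7)*0)*1)**2*(6 + (3 - 1/7*0**2 + (4/7)*0)*1))*36)*(-39) = (((-5 + (3 - 1/7*0 + 0)*1)**2*(6 + (3 - 1/7*0 + 0)*1))*36)*(-39) = (((-5 + (3 + 0 + 0)*1)**2*(6 + (3 + 0 + 0)*1))*36)*(-39) = (((-5 + 3*1)**2*(6 + 3*1))*36)*(-39) = (((-5 + 3)**2*(6 + 3))*36)*(-39) = (((-2)**2*9)*36)*(-39) = ((4*9)*36)*(-39) = (36*36)*(-39) = 1296*(-39) = -50544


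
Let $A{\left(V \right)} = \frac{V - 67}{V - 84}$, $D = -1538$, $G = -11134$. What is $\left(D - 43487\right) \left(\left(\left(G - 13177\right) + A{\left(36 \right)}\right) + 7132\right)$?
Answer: $\frac{37125859025}{48} \approx 7.7346 \cdot 10^{8}$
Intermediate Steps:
$A{\left(V \right)} = \frac{-67 + V}{-84 + V}$
$\left(D - 43487\right) \left(\left(\left(G - 13177\right) + A{\left(36 \right)}\right) + 7132\right) = \left(-1538 - 43487\right) \left(\left(\left(-11134 - 13177\right) + \frac{-67 + 36}{-84 + 36}\right) + 7132\right) = - 45025 \left(\left(-24311 + \frac{1}{-48} \left(-31\right)\right) + 7132\right) = - 45025 \left(\left(-24311 - - \frac{31}{48}\right) + 7132\right) = - 45025 \left(\left(-24311 + \frac{31}{48}\right) + 7132\right) = - 45025 \left(- \frac{1166897}{48} + 7132\right) = \left(-45025\right) \left(- \frac{824561}{48}\right) = \frac{37125859025}{48}$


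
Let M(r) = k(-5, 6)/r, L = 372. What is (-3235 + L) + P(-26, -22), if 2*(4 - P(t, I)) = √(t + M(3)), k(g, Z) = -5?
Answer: -2859 - I*√249/6 ≈ -2859.0 - 2.63*I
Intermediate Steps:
M(r) = -5/r
P(t, I) = 4 - √(-5/3 + t)/2 (P(t, I) = 4 - √(t - 5/3)/2 = 4 - √(-5/3 + t)/2)
(-3235 + L) + P(-26, -22) = (-3235 + 372) + (4 - √(-15 + 9*(-26))/6) = -2863 + (4 - √(-15 - 234)/6) = -2863 + (4 - I*√249/6) = -2859 - I*√249/6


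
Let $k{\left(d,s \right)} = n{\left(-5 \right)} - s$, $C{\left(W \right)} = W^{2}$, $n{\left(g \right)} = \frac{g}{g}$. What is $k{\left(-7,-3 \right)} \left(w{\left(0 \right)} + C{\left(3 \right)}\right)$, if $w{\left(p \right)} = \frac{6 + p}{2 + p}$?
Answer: $48$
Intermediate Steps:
$w{\left(p \right)} = \frac{6 + p}{2 + p}$
$n{\left(g \right)} = 1$
$k{\left(d,s \right)} = 1 - s$
$k{\left(-7,-3 \right)} \left(w{\left(0 \right)} + C{\left(3 \right)}\right) = \left(1 - -3\right) \left(\frac{6 + 0}{2 + 0} + 3^{2}\right) = \left(1 + 3\right) \left(\frac{1}{2} \cdot 6 + 9\right) = 4 \left(\frac{1}{2} \cdot 6 + 9\right) = 4 \left(3 + 9\right) = 4 \cdot 12 = 48$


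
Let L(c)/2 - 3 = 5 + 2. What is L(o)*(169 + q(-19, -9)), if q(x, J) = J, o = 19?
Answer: 3200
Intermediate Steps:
L(c) = 20 (L(c) = 6 + 2*(5 + 2) = 6 + 2*7 = 6 + 14 = 20)
L(o)*(169 + q(-19, -9)) = 20*(169 - 9) = 20*160 = 3200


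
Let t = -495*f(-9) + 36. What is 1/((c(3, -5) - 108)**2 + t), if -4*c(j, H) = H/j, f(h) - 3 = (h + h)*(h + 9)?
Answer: 144/1458025 ≈ 9.8764e-5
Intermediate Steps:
f(h) = 3 + 2*h*(9 + h) (f(h) = 3 + (h + h)*(h + 9) = 3 + (2*h)*(9 + h) = 3 + 2*h*(9 + h))
c(j, H) = -H/(4*j)
t = -1449 (t = -495*(3 + 2*(-9)**2 + 18*(-9)) + 36 = -495*(3 + 2*81 - 162) + 36 = -495*(3 + 162 - 162) + 36 = -495*3 + 36 = -1485 + 36 = -1449)
1/((c(3, -5) - 108)**2 + t) = 1/((-1/4*(-5)/3 - 108)**2 - 1449) = 1/((-1/4*(-5)*1/3 - 108)**2 - 1449) = 1/((5/12 - 108)**2 - 1449) = 1/((-1291/12)**2 - 1449) = 1/(1666681/144 - 1449) = 1/(1458025/144) = 144/1458025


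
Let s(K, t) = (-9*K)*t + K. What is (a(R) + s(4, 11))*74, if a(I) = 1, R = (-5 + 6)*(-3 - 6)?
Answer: -28934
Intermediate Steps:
R = -9 (R = 1*(-9) = -9)
s(K, t) = K - 9*K*t (s(K, t) = -9*K*t + K = K - 9*K*t)
(a(R) + s(4, 11))*74 = (1 + 4*(1 - 9*11))*74 = (1 + 4*(1 - 99))*74 = (1 + 4*(-98))*74 = (1 - 392)*74 = -391*74 = -28934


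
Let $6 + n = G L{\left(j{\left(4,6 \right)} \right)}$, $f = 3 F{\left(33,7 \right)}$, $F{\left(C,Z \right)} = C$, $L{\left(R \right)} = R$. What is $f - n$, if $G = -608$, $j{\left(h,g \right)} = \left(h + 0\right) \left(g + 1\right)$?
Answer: $17129$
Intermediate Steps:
$j{\left(h,g \right)} = h \left(1 + g\right)$
$f = 99$ ($f = 3 \cdot 33 = 99$)
$n = -17030$ ($n = -6 - 608 \cdot 4 \left(1 + 6\right) = -6 - 608 \cdot 4 \cdot 7 = -6 - 17024 = -17030$)
$f - n = 99 - -17030 = 99 + 17030 = 17129$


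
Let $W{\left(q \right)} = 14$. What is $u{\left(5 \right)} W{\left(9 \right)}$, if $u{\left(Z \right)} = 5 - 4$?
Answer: $14$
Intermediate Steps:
$u{\left(Z \right)} = 1$
$u{\left(5 \right)} W{\left(9 \right)} = 1 \cdot 14 = 14$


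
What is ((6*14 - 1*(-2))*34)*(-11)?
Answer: -32164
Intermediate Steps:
((6*14 - 1*(-2))*34)*(-11) = ((84 + 2)*34)*(-11) = (86*34)*(-11) = 2924*(-11) = -32164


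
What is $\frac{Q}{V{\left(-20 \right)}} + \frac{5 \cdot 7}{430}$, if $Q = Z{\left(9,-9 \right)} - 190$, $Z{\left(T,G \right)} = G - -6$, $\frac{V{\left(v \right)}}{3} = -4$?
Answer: $\frac{8341}{516} \approx 16.165$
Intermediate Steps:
$V{\left(v \right)} = -12$ ($V{\left(v \right)} = 3 \left(-4\right) = -12$)
$Z{\left(T,G \right)} = 6 + G$ ($Z{\left(T,G \right)} = G + 6 = 6 + G$)
$Q = -193$ ($Q = \left(6 - 9\right) - 190 = -3 - 190 = -193$)
$\frac{Q}{V{\left(-20 \right)}} + \frac{5 \cdot 7}{430} = - \frac{193}{-12} + \frac{5 \cdot 7}{430} = \left(-193\right) \left(- \frac{1}{12}\right) + 35 \cdot \frac{1}{430} = \frac{193}{12} + \frac{7}{86} = \frac{8341}{516}$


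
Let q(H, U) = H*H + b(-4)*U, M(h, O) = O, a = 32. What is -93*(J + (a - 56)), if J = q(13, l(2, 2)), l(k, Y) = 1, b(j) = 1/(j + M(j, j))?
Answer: -107787/8 ≈ -13473.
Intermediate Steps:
b(j) = 1/(2*j) (b(j) = 1/(j + j) = 1/(2*j))
q(H, U) = H² - U/8 (q(H, U) = H*H + ((½)/(-4))*U = H² + ((½)*(-¼))*U = H² - U/8)
J = 1351/8 (J = 13² - ⅛*1 = 169 - ⅛ = 1351/8 ≈ 168.88)
-93*(J + (a - 56)) = -93*(1351/8 + (32 - 56)) = -93*(1351/8 - 24) = -93*1159/8 = -107787/8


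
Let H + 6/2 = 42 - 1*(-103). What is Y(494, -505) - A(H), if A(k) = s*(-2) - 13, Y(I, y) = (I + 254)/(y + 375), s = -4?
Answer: -49/65 ≈ -0.75385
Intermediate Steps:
Y(I, y) = (254 + I)/(375 + y)
H = 142 (H = -3 + (42 - 1*(-103)) = -3 + (42 + 103) = -3 + 145 = 142)
A(k) = -5 (A(k) = -4*(-2) - 13 = 8 - 13 = -5)
Y(494, -505) - A(H) = (254 + 494)/(375 - 505) - 1*(-5) = 748/(-130) + 5 = -1/130*748 + 5 = -374/65 + 5 = -49/65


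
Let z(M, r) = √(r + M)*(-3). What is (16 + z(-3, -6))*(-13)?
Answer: -208 + 117*I ≈ -208.0 + 117.0*I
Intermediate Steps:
z(M, r) = -3*√(M + r) (z(M, r) = √(M + r)*(-3) = -3*√(M + r))
(16 + z(-3, -6))*(-13) = (16 - 3*√(-3 - 6))*(-13) = (16 - 9*I)*(-13) = -208 + 117*I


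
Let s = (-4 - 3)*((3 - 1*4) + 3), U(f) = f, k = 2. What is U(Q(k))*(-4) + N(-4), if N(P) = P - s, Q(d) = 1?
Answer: 6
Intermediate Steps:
s = -14 (s = -7*((3 - 4) + 3) = -7*(-1 + 3) = -7*2 = -14)
N(P) = 14 + P (N(P) = P - 1*(-14) = P + 14 = 14 + P)
U(Q(k))*(-4) + N(-4) = 1*(-4) + (14 - 4) = -4 + 10 = 6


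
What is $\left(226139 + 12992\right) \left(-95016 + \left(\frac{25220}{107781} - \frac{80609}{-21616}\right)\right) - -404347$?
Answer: $- \frac{1430614412047091605}{62967408} \approx -2.272 \cdot 10^{10}$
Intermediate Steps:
$\left(226139 + 12992\right) \left(-95016 + \left(\frac{25220}{107781} - \frac{80609}{-21616}\right)\right) - -404347 = 239131 \left(-95016 + \left(25220 \cdot \frac{1}{107781} - - \frac{80609}{21616}\right)\right) + 404347 = 239131 \left(-95016 + \left(\frac{25220}{107781} + \frac{80609}{21616}\right)\right) + 404347 = 239131 \left(-95016 + \frac{9233274149}{2329794096}\right) + 404347 = 239131 \left(- \frac{221358482551387}{2329794096}\right) + 404347 = - \frac{1430639872729614181}{62967408} + 404347 = - \frac{1430614412047091605}{62967408}$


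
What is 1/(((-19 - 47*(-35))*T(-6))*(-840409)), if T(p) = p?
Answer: 1/8199030204 ≈ 1.2197e-10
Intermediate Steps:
1/(((-19 - 47*(-35))*T(-6))*(-840409)) = 1/(((-19 - 47*(-35))*(-6))*(-840409)) = -1/840409/((-19 + 1645)*(-6)) = -1/840409/(1626*(-6)) = -1/840409/(-9756) = -1/9756*(-1/840409) = 1/8199030204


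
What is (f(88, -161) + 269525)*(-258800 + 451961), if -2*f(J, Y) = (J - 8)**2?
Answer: 51443603325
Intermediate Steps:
f(J, Y) = -(-8 + J)**2/2 (f(J, Y) = -(J - 8)**2/2 = -(-8 + J)**2/2)
(f(88, -161) + 269525)*(-258800 + 451961) = (-(-8 + 88)**2/2 + 269525)*(-258800 + 451961) = (-1/2*80**2 + 269525)*193161 = (-1/2*6400 + 269525)*193161 = (-3200 + 269525)*193161 = 266325*193161 = 51443603325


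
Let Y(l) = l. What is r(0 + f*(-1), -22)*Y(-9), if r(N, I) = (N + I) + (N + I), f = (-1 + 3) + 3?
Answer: 486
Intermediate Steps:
f = 5 (f = 2 + 3 = 5)
r(N, I) = 2*I + 2*N (r(N, I) = (I + N) + (I + N) = 2*I + 2*N)
r(0 + f*(-1), -22)*Y(-9) = (2*(-22) + 2*(0 + 5*(-1)))*(-9) = (-44 + 2*(0 - 5))*(-9) = (-44 + 2*(-5))*(-9) = (-44 - 10)*(-9) = -54*(-9) = 486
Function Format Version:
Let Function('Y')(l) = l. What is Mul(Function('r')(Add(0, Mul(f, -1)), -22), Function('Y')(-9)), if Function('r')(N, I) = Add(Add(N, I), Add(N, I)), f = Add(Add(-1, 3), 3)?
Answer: 486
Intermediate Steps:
f = 5 (f = Add(2, 3) = 5)
Function('r')(N, I) = Add(Mul(2, I), Mul(2, N)) (Function('r')(N, I) = Add(Add(I, N), Add(I, N)) = Add(Mul(2, I), Mul(2, N)))
Mul(Function('r')(Add(0, Mul(f, -1)), -22), Function('Y')(-9)) = Mul(Add(Mul(2, -22), Mul(2, Add(0, Mul(5, -1)))), -9) = Mul(Add(-44, Mul(2, Add(0, -5))), -9) = Mul(Add(-44, Mul(2, -5)), -9) = Mul(Add(-44, -10), -9) = Mul(-54, -9) = 486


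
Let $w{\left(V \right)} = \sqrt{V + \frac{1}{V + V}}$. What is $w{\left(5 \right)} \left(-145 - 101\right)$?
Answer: $- \frac{123 \sqrt{510}}{5} \approx -555.55$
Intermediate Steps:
$w{\left(V \right)} = \sqrt{V + \frac{1}{2 V}}$
$w{\left(5 \right)} \left(-145 - 101\right) = \frac{\sqrt{\frac{2}{5} + 4 \cdot 5}}{2} \left(-145 - 101\right) = \frac{\sqrt{2 \cdot \frac{1}{5} + 20}}{2} \left(-246\right) = \frac{\sqrt{\frac{2}{5} + 20}}{2} \left(-246\right) = \frac{\sqrt{\frac{102}{5}}}{2} \left(-246\right) = \frac{\frac{1}{5} \sqrt{510}}{2} \left(-246\right) = \frac{\sqrt{510}}{10} \left(-246\right) = - \frac{123 \sqrt{510}}{5}$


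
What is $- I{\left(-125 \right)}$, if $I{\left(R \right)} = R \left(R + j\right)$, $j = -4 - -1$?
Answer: $-16000$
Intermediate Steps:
$j = -3$ ($j = -4 + 1 = -3$)
$I{\left(R \right)} = R \left(-3 + R\right)$ ($I{\left(R \right)} = R \left(R - 3\right) = R \left(-3 + R\right)$)
$- I{\left(-125 \right)} = - \left(-125\right) \left(-3 - 125\right) = - \left(-125\right) \left(-128\right) = \left(-1\right) 16000 = -16000$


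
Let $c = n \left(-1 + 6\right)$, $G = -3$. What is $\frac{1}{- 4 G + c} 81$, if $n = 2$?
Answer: $\frac{81}{22} \approx 3.6818$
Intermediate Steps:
$c = 10$ ($c = 2 \left(-1 + 6\right) = 2 \cdot 5 = 10$)
$\frac{1}{- 4 G + c} 81 = \frac{1}{\left(-4\right) \left(-3\right) + 10} \cdot 81 = \frac{1}{12 + 10} \cdot 81 = \frac{1}{22} \cdot 81 = \frac{81}{22}$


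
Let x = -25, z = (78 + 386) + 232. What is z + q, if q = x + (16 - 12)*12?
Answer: 719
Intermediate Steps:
z = 696 (z = 464 + 232 = 696)
q = 23 (q = -25 + (16 - 12)*12 = -25 + 4*12 = -25 + 48 = 23)
z + q = 696 + 23 = 719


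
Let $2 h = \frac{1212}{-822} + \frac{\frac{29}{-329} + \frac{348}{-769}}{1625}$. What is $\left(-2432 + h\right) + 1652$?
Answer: $- \frac{87949048613891}{112648695250} \approx -780.74$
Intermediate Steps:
$h = - \frac{83066318891}{112648695250}$ ($h = \frac{\frac{1212}{-822} + \frac{\frac{29}{-329} + \frac{348}{-769}}{1625}}{2} = \frac{1212 \left(- \frac{1}{822}\right) + \left(29 \left(- \frac{1}{329}\right) + 348 \left(- \frac{1}{769}\right)\right) \frac{1}{1625}}{2} = \frac{- \frac{202}{137} + \left(- \frac{29}{329} - \frac{348}{769}\right) \frac{1}{1625}}{2} = \frac{- \frac{202}{137} - \frac{136793}{411126625}}{2} = \frac{1}{2} \left(- \frac{83066318891}{56324347625}\right) = - \frac{83066318891}{112648695250} \approx -0.73739$)
$\left(-2432 + h\right) + 1652 = \left(-2432 - \frac{83066318891}{112648695250}\right) + 1652 = - \frac{274044693166891}{112648695250} + 1652 = - \frac{87949048613891}{112648695250}$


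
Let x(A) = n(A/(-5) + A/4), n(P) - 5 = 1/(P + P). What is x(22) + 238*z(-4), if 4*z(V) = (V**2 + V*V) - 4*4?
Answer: 10532/11 ≈ 957.45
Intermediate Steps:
z(V) = -4 + V**2/2 (z(V) = ((V**2 + V*V) - 4*4)/4 = ((V**2 + V**2) - 16)/4 = (2*V**2 - 16)/4 = (-16 + 2*V**2)/4 = -4 + V**2/2)
n(P) = 5 + 1/(2*P) (n(P) = 5 + 1/(P + P) = 5 + 1/(2*P))
x(A) = 5 + 10/A (x(A) = 5 + 1/(2*(A/(-5) + A/4)) = 5 + 1/(2*(A*(-1/5) + A*(1/4))) = 5 + 1/(2*(-A/5 + A/4)) = 5 + 1/(2*((A/20))) = 5 + (20/A)/2 = 5 + 10/A)
x(22) + 238*z(-4) = (5 + 10/22) + 238*(-4 + (1/2)*(-4)**2) = (5 + 10*(1/22)) + 238*(-4 + (1/2)*16) = (5 + 5/11) + 238*(-4 + 8) = 60/11 + 238*4 = 60/11 + 952 = 10532/11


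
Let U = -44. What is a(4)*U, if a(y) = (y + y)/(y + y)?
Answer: -44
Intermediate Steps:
a(y) = 1 (a(y) = (2*y)/((2*y)) = (2*y)*(1/(2*y)) = 1)
a(4)*U = 1*(-44) = -44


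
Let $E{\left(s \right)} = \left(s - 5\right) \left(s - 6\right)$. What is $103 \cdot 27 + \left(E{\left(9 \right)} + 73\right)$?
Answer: $2866$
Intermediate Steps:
$E{\left(s \right)} = \left(-6 + s\right) \left(-5 + s\right)$ ($E{\left(s \right)} = \left(-5 + s\right) \left(-6 + s\right) = \left(-6 + s\right) \left(-5 + s\right)$)
$103 \cdot 27 + \left(E{\left(9 \right)} + 73\right) = 103 \cdot 27 + \left(\left(30 + 9^{2} - 99\right) + 73\right) = 2781 + \left(\left(30 + 81 - 99\right) + 73\right) = 2781 + \left(12 + 73\right) = 2781 + 85 = 2866$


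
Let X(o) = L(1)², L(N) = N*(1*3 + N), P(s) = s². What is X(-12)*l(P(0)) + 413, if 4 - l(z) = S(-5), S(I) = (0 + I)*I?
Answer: 77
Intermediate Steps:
S(I) = I² (S(I) = I*I = I²)
L(N) = N*(3 + N)
l(z) = -21 (l(z) = 4 - 1*(-5)² = 4 - 1*25 = 4 - 25 = -21)
X(o) = 16 (X(o) = (1*(3 + 1))² = (1*4)² = 4² = 16)
X(-12)*l(P(0)) + 413 = 16*(-21) + 413 = -336 + 413 = 77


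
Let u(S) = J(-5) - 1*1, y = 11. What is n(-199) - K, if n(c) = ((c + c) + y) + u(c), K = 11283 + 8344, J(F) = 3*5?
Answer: -20000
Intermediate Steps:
J(F) = 15
u(S) = 14 (u(S) = 15 - 1*1 = 15 - 1 = 14)
K = 19627
n(c) = 25 + 2*c (n(c) = ((c + c) + 11) + 14 = (2*c + 11) + 14 = (11 + 2*c) + 14 = 25 + 2*c)
n(-199) - K = (25 + 2*(-199)) - 1*19627 = (25 - 398) - 19627 = -373 - 19627 = -20000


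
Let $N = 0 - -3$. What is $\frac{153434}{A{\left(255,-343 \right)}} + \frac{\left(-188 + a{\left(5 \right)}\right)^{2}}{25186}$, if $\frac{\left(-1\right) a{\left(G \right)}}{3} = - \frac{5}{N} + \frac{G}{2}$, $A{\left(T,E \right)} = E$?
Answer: $- \frac{314444177}{705208} \approx -445.89$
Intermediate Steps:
$N = 3$ ($N = 0 + 3 = 3$)
$a{\left(G \right)} = 5 - \frac{3 G}{2}$ ($a{\left(G \right)} = - 3 \left(- \frac{5}{3} + \frac{G}{2}\right) = 5 - \frac{3 G}{2}$)
$\frac{153434}{A{\left(255,-343 \right)}} + \frac{\left(-188 + a{\left(5 \right)}\right)^{2}}{25186} = \frac{153434}{-343} + \frac{\left(-188 + \left(5 - \frac{15}{2}\right)\right)^{2}}{25186} = 153434 \left(- \frac{1}{343}\right) + \left(-188 + \left(5 - \frac{15}{2}\right)\right)^{2} \cdot \frac{1}{25186} = - \frac{153434}{343} + \left(-188 - \frac{5}{2}\right)^{2} \cdot \frac{1}{25186} = - \frac{153434}{343} + \left(- \frac{381}{2}\right)^{2} \cdot \frac{1}{25186} = - \frac{153434}{343} + \frac{145161}{4} \cdot \frac{1}{25186} = - \frac{153434}{343} + \frac{145161}{100744} = - \frac{314444177}{705208}$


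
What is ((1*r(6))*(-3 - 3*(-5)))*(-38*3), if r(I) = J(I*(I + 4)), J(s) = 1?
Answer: -1368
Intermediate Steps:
r(I) = 1
((1*r(6))*(-3 - 3*(-5)))*(-38*3) = ((1*1)*(-3 - 3*(-5)))*(-38*3) = (1*(-3 + 15))*(-114) = (1*12)*(-114) = 12*(-114) = -1368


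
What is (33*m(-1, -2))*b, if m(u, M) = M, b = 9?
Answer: -594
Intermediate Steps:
(33*m(-1, -2))*b = (33*(-2))*9 = -66*9 = -594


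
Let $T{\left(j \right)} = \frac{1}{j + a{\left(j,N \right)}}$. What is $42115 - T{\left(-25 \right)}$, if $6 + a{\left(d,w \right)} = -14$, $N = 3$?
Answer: $\frac{1895176}{45} \approx 42115.0$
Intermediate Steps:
$a{\left(d,w \right)} = -20$ ($a{\left(d,w \right)} = -6 - 14 = -20$)
$T{\left(j \right)} = \frac{1}{-20 + j}$ ($T{\left(j \right)} = \frac{1}{j - 20} = \frac{1}{-20 + j}$)
$42115 - T{\left(-25 \right)} = 42115 - \frac{1}{-20 - 25} = 42115 - \frac{1}{-45} = 42115 - - \frac{1}{45} = 42115 + \frac{1}{45} = \frac{1895176}{45}$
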